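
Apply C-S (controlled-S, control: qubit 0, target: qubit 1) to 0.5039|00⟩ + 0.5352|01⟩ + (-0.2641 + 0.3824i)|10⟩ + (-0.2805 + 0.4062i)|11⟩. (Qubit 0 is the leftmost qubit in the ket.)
0.5039|00⟩ + 0.5352|01⟩ + (-0.2641 + 0.3824i)|10⟩ + (-0.4062 - 0.2805i)|11⟩

C-S leaves the control-|0⟩ kets |00⟩, |01⟩ unchanged and applies S to qubit 1 on the control-|1⟩ pair (|10⟩, |11⟩).
S = [[1, 0], [0, i]].
With a = amp(|10⟩) = (-0.2641 + 0.3824i) and b = amp(|11⟩) = (-0.2805 + 0.4062i):
new amp(|10⟩) = (1)·a = (-0.2641 + 0.3824i)
new amp(|11⟩) = (i)·b = (-0.4062 - 0.2805i)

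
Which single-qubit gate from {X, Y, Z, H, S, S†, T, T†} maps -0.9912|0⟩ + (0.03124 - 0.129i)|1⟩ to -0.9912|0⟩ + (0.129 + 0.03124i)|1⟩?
S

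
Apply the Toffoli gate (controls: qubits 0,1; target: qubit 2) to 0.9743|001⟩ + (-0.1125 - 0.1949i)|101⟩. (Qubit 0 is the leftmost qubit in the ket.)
0.9743|001⟩ + (-0.1125 - 0.1949i)|101⟩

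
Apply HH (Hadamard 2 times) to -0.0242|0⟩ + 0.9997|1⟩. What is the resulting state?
-0.0242|0⟩ + 0.9997|1⟩

H² = I, so an even number of Hadamards cancels: H^2 = I and the state is unchanged.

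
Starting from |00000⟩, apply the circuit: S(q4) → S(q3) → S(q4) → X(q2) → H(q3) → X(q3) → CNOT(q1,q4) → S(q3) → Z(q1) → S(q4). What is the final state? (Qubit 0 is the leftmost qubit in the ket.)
1/√2|00100⟩ + (1/√2)i|00110⟩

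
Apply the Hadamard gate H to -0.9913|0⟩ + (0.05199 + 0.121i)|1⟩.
(-0.6642 + 0.08556i)|0⟩ + (-0.7377 - 0.08556i)|1⟩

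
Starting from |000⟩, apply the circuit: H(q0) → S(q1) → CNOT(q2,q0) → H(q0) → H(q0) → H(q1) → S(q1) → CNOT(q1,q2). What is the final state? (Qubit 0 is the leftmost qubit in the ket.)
1/2|000⟩ + (1/2)i|011⟩ + 1/2|100⟩ + (1/2)i|111⟩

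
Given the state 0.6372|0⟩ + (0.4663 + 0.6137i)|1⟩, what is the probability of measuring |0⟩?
0.406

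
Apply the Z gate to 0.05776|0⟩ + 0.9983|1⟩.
0.05776|0⟩ - 0.9983|1⟩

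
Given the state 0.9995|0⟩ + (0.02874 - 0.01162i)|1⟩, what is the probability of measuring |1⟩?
0.000961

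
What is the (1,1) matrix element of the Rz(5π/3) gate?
(-0.866 + (1/2)i)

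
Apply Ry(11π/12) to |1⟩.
-0.9914|0⟩ + 0.1305|1⟩

Ry(11π/12) = [[cos(θ/2), −sin(θ/2)], [sin(θ/2), cos(θ/2)]]; θ = 11π/12, cos(θ/2) ≈ 0.130526, sin(θ/2) ≈ 0.991445.
With a = amp(|0⟩) = 0 and b = amp(|1⟩) = 1:
new amp(|0⟩) = (0.130526)·a + (-0.991445)·b = -0.9914
new amp(|1⟩) = (0.991445)·a + (0.130526)·b = 0.1305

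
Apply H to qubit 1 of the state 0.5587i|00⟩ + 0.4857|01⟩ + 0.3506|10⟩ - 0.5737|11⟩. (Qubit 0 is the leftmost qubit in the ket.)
(0.3434 + 0.3951i)|00⟩ + (-0.3434 + 0.3951i)|01⟩ - 0.1578|10⟩ + 0.6536|11⟩

H on qubit 1 mixes each pair of kets that differ only in qubit 1: amplitudes (a, b) of (|…0…⟩, |…1…⟩) become ((a + b)/√2, (a − b)/√2). Kets absent from the input have amplitude 0.
(|00⟩, |01⟩): (a, b) = (0.5587i, 0.4857) → ((0.3434 + 0.3951i), (-0.3434 + 0.3951i))
(|10⟩, |11⟩): (a, b) = (0.3506, -0.5737) → (-0.1578, 0.6536)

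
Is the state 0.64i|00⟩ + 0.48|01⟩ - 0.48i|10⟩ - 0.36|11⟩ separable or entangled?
Separable

Writing the state as a|00⟩ + b|01⟩ + c|10⟩ + d|11⟩, it is a product state iff ad − bc = 0.
Here (a, b, c, d) = (0.64i, 0.48, -0.48i, -0.36): ad − bc = (0.64i)(-0.36) − (0.48)(-0.48i) = 0, so the state is separable.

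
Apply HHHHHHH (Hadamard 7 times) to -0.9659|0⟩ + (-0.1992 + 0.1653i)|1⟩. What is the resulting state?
(-0.8239 + 0.1169i)|0⟩ + (-0.5421 - 0.1169i)|1⟩

H² = I, so H^7 = H: a single Hadamard. With (a, b) = (-0.9659, (-0.1992 + 0.1653i)), H gives ((a + b)/√2, (a − b)/√2) = ((-0.8239 + 0.1169i), (-0.5421 - 0.1169i)).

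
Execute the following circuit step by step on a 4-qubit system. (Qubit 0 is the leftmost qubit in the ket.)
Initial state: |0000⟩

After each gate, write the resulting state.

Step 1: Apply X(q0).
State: |1000⟩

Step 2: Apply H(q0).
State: 1/√2|0000⟩ - 1/√2|1000⟩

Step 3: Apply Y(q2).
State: (1/√2)i|0010⟩ - (1/√2)i|1010⟩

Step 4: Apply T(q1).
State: (1/√2)i|0010⟩ - (1/√2)i|1010⟩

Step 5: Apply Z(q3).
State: (1/√2)i|0010⟩ - (1/√2)i|1010⟩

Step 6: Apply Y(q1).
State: -1/√2|0110⟩ + 1/√2|1110⟩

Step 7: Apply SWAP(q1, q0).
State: -1/√2|1010⟩ + 1/√2|1110⟩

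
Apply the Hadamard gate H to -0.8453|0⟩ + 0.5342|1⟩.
-0.22|0⟩ - 0.9755|1⟩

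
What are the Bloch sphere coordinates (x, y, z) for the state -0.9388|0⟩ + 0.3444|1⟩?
(-0.6466, 0, 0.7627)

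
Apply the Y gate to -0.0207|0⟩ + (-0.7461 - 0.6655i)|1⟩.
(-0.6655 + 0.7461i)|0⟩ - 0.0207i|1⟩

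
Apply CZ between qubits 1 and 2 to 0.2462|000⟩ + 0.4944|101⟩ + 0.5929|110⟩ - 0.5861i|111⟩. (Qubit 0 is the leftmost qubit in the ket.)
0.2462|000⟩ + 0.4944|101⟩ + 0.5929|110⟩ + 0.5861i|111⟩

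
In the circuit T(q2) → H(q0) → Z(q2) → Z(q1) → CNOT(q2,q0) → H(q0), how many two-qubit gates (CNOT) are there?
1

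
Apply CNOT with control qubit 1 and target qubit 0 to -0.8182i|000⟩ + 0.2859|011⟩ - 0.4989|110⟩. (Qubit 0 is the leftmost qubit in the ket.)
-0.8182i|000⟩ - 0.4989|010⟩ + 0.2859|111⟩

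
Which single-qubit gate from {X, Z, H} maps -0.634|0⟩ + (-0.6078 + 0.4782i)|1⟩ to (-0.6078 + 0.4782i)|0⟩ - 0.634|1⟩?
X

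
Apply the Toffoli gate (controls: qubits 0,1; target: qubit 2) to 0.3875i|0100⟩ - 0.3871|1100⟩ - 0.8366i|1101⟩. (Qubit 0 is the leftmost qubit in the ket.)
0.3875i|0100⟩ - 0.3871|1110⟩ - 0.8366i|1111⟩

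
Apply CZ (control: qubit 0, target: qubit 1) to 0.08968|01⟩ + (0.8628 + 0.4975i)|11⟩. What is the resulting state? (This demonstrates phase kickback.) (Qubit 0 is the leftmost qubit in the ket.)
0.08968|01⟩ + (-0.8628 - 0.4975i)|11⟩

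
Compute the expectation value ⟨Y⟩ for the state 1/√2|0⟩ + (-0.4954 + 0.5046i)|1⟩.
0.7136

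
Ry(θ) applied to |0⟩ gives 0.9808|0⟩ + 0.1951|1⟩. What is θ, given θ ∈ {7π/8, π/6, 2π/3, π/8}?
π/8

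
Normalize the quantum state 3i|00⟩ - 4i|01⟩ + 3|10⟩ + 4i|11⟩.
0.4243i|00⟩ - 0.5657i|01⟩ + 0.4243|10⟩ + 0.5657i|11⟩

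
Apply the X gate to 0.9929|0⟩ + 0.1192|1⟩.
0.1192|0⟩ + 0.9929|1⟩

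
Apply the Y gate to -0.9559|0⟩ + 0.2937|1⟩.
-0.2937i|0⟩ - 0.9559i|1⟩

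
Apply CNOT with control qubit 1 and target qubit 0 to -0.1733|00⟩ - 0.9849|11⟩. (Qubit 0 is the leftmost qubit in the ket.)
-0.1733|00⟩ - 0.9849|01⟩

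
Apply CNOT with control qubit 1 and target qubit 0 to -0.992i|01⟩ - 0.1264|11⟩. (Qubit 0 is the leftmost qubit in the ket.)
-0.1264|01⟩ - 0.992i|11⟩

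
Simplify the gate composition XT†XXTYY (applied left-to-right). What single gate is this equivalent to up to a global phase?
X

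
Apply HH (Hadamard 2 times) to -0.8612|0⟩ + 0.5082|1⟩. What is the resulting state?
-0.8612|0⟩ + 0.5082|1⟩

H² = I, so an even number of Hadamards cancels: H^2 = I and the state is unchanged.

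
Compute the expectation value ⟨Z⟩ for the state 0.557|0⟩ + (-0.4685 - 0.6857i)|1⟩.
-0.3794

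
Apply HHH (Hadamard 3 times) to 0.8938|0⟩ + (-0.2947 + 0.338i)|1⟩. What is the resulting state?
(0.4236 + 0.239i)|0⟩ + (0.8404 - 0.239i)|1⟩

H² = I, so H^3 = H: a single Hadamard. With (a, b) = (0.8938, (-0.2947 + 0.338i)), H gives ((a + b)/√2, (a − b)/√2) = ((0.4236 + 0.239i), (0.8404 - 0.239i)).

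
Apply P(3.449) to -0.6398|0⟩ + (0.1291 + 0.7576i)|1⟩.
-0.6398|0⟩ + (0.1062 - 0.7611i)|1⟩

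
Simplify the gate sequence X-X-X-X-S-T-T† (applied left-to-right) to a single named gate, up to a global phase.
S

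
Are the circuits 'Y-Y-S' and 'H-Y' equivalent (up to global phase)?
No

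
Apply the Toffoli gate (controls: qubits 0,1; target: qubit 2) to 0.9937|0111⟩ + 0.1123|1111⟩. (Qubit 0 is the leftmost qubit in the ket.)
0.9937|0111⟩ + 0.1123|1101⟩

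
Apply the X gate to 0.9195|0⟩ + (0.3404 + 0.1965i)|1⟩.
(0.3404 + 0.1965i)|0⟩ + 0.9195|1⟩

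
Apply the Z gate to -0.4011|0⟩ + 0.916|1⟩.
-0.4011|0⟩ - 0.916|1⟩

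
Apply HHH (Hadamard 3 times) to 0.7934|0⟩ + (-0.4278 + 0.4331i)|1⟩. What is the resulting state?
(0.2585 + 0.3062i)|0⟩ + (0.8635 - 0.3062i)|1⟩

H² = I, so H^3 = H: a single Hadamard. With (a, b) = (0.7934, (-0.4278 + 0.4331i)), H gives ((a + b)/√2, (a − b)/√2) = ((0.2585 + 0.3062i), (0.8635 - 0.3062i)).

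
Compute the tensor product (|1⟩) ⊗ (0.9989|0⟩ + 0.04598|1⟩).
0.9989|10⟩ + 0.04598|11⟩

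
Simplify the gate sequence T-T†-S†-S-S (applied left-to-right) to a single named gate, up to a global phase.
S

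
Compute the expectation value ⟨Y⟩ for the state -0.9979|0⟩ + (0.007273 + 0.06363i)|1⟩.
-0.127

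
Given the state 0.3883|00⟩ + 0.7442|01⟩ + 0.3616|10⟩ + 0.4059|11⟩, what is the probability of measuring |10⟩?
0.1308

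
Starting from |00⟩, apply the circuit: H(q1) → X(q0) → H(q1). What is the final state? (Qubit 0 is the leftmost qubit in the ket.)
|10⟩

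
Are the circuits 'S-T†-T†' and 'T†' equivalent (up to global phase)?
No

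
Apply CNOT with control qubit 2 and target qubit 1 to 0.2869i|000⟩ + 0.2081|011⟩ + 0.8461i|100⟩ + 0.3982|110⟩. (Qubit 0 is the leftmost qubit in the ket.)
0.2869i|000⟩ + 0.2081|001⟩ + 0.8461i|100⟩ + 0.3982|110⟩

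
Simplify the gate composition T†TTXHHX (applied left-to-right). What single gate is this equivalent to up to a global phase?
T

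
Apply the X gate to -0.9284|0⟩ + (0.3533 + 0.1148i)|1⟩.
(0.3533 + 0.1148i)|0⟩ - 0.9284|1⟩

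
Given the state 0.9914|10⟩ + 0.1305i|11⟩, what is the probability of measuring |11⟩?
0.01703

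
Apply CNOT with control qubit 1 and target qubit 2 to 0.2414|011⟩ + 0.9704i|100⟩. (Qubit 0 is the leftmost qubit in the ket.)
0.2414|010⟩ + 0.9704i|100⟩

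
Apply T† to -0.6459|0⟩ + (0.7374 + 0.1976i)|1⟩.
-0.6459|0⟩ + (0.6611 - 0.3817i)|1⟩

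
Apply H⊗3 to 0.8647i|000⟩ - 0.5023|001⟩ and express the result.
(-0.1776 + 0.3057i)|000⟩ + (0.1776 + 0.3057i)|001⟩ + (-0.1776 + 0.3057i)|010⟩ + (0.1776 + 0.3057i)|011⟩ + (-0.1776 + 0.3057i)|100⟩ + (0.1776 + 0.3057i)|101⟩ + (-0.1776 + 0.3057i)|110⟩ + (0.1776 + 0.3057i)|111⟩

H⊗3 gives amp(|y⟩) = (1/2√2) Σ_x (−1)^(x·y) amp(|x⟩), where x·y is the number of positions in which both x and y have a 1.
|000⟩: (0.8647i - 0.5023)/(2√2) = (-0.1776 + 0.3057i)
|001⟩: (0.8647i + 0.5023)/(2√2) = (0.1776 + 0.3057i)
|010⟩: (0.8647i - 0.5023)/(2√2) = (-0.1776 + 0.3057i)
|011⟩: (0.8647i + 0.5023)/(2√2) = (0.1776 + 0.3057i)
|100⟩: (0.8647i - 0.5023)/(2√2) = (-0.1776 + 0.3057i)
|101⟩: (0.8647i + 0.5023)/(2√2) = (0.1776 + 0.3057i)
|110⟩: (0.8647i - 0.5023)/(2√2) = (-0.1776 + 0.3057i)
|111⟩: (0.8647i + 0.5023)/(2√2) = (0.1776 + 0.3057i)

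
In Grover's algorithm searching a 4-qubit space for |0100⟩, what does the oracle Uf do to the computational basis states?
Uf|x⟩ = -|x⟩ if x = 0100, else |x⟩ (phase flip on target)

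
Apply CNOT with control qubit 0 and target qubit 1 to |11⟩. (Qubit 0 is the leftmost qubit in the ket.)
|10⟩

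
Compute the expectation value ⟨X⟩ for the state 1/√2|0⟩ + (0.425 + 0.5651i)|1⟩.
0.601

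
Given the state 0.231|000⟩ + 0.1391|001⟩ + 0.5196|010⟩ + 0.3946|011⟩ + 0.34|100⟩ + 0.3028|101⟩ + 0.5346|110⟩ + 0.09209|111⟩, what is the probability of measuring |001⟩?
0.01935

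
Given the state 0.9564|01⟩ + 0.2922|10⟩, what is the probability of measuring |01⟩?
0.9147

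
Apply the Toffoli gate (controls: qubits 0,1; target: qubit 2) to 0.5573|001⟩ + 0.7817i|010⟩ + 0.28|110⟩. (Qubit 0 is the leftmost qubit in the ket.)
0.5573|001⟩ + 0.7817i|010⟩ + 0.28|111⟩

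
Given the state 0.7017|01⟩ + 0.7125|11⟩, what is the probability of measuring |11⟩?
0.5077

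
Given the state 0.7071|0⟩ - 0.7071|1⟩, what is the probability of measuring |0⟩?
0.5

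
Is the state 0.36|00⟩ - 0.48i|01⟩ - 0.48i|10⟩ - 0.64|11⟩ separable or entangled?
Separable

Writing the state as a|00⟩ + b|01⟩ + c|10⟩ + d|11⟩, it is a product state iff ad − bc = 0.
Here (a, b, c, d) = (0.36, -0.48i, -0.48i, -0.64): ad − bc = (0.36)(-0.64) − (-0.48i)(-0.48i) = 0, so the state is separable.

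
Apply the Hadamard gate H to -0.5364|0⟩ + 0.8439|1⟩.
0.2174|0⟩ - 0.976|1⟩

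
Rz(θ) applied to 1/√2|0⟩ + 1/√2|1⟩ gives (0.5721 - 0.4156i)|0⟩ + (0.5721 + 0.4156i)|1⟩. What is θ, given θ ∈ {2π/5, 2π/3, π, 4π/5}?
2π/5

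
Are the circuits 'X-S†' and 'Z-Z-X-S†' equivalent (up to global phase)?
Yes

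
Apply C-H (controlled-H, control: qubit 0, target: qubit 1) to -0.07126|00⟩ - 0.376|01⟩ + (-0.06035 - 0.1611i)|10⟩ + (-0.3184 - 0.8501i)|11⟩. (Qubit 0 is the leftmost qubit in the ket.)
-0.07126|00⟩ - 0.376|01⟩ + (-0.2678 - 0.715i)|10⟩ + (0.1825 + 0.4872i)|11⟩

C-H leaves the control-|0⟩ kets |00⟩, |01⟩ unchanged and applies H to qubit 1 on the control-|1⟩ pair (|10⟩, |11⟩).
H = [[1/√2, 1/√2], [1/√2, -1/√2]].
With a = amp(|10⟩) = (-0.06035 - 0.1611i) and b = amp(|11⟩) = (-0.3184 - 0.8501i):
new amp(|10⟩) = (1/√2)·a + (1/√2)·b = (-0.2678 - 0.715i)
new amp(|11⟩) = (1/√2)·a + (-1/√2)·b = (0.1825 + 0.4872i)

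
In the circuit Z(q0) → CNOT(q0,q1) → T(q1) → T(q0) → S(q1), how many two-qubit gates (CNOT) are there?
1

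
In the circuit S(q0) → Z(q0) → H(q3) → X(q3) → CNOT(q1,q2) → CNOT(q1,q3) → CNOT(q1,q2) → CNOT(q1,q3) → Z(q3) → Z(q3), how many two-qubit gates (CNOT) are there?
4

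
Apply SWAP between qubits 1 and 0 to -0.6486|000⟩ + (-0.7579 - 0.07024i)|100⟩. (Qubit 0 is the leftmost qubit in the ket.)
-0.6486|000⟩ + (-0.7579 - 0.07024i)|010⟩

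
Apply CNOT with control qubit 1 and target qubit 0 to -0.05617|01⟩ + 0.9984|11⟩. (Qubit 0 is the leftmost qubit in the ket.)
0.9984|01⟩ - 0.05617|11⟩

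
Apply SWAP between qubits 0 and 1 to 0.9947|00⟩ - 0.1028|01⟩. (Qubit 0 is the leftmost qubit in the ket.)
0.9947|00⟩ - 0.1028|10⟩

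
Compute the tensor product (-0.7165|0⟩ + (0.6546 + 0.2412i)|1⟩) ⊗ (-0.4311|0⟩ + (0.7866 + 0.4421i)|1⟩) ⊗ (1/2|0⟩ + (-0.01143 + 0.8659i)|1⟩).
0.1544|000⟩ + (-0.003531 + 0.2675i)|001⟩ + (-0.2818 - 0.1584i)|010⟩ + (0.2807 - 0.4844i)|011⟩ + (-0.1411 - 0.05199i)|100⟩ + (0.09326 - 0.2432i)|101⟩ + (0.2041 + 0.2396i)|110⟩ + (-0.4195 + 0.348i)|111⟩

amp(|b₁b₂…⟩) = product of the factor amplitudes for bits b₁, b₂, …; only kets whose every factor amplitude is nonzero survive.
|000⟩: (-0.7165)(-0.4311)(1/2) = 0.1544
|001⟩: (-0.7165)(-0.4311)(-0.01143 + 0.8659i) = (-0.003531 + 0.2675i)
|010⟩: (-0.7165)(0.7866 + 0.4421i)(1/2) = (-0.2818 - 0.1584i)
|011⟩: (-0.7165)(0.7866 + 0.4421i)(-0.01143 + 0.8659i) = (0.2807 - 0.4844i)
|100⟩: (0.6546 + 0.2412i)(-0.4311)(1/2) = (-0.1411 - 0.05199i)
|101⟩: (0.6546 + 0.2412i)(-0.4311)(-0.01143 + 0.8659i) = (0.09326 - 0.2432i)
|110⟩: (0.6546 + 0.2412i)(0.7866 + 0.4421i)(1/2) = (0.2041 + 0.2396i)
|111⟩: (0.6546 + 0.2412i)(0.7866 + 0.4421i)(-0.01143 + 0.8659i) = (-0.4195 + 0.348i)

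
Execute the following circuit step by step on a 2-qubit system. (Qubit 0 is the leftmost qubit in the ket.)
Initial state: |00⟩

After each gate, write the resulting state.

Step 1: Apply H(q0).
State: 1/√2|00⟩ + 1/√2|10⟩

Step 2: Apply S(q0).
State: 1/√2|00⟩ + (1/√2)i|10⟩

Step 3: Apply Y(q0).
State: 1/√2|00⟩ + (1/√2)i|10⟩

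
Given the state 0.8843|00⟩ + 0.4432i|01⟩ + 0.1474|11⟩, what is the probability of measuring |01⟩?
0.1964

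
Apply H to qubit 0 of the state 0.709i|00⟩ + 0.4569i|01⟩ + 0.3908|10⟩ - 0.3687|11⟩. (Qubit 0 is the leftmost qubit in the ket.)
(0.2763 + 0.5013i)|00⟩ + (-0.2607 + 0.3231i)|01⟩ + (-0.2763 + 0.5013i)|10⟩ + (0.2607 + 0.3231i)|11⟩

H on qubit 0 mixes each pair of kets that differ only in qubit 0: amplitudes (a, b) of (|…0…⟩, |…1…⟩) become ((a + b)/√2, (a − b)/√2). Kets absent from the input have amplitude 0.
(|00⟩, |10⟩): (a, b) = (0.709i, 0.3908) → ((0.2763 + 0.5013i), (-0.2763 + 0.5013i))
(|01⟩, |11⟩): (a, b) = (0.4569i, -0.3687) → ((-0.2607 + 0.3231i), (0.2607 + 0.3231i))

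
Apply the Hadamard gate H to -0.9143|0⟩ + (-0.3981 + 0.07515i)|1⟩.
(-0.928 + 0.05314i)|0⟩ + (-0.365 - 0.05314i)|1⟩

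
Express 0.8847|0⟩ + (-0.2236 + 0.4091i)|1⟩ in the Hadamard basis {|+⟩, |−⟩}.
(0.4675 + 0.2893i)|+⟩ + (0.7837 - 0.2893i)|−⟩

With |ψ⟩ = α|0⟩ + β|1⟩, the Hadamard-basis coefficients are ⟨+|ψ⟩ = (α + β)/√2 and ⟨−|ψ⟩ = (α − β)/√2.
Here α = 0.8847, β = (-0.2236 + 0.4091i): (α + β)/√2 = (0.4675 + 0.2893i), (α − β)/√2 = (0.7837 - 0.2893i).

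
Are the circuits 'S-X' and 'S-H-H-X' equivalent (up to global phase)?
Yes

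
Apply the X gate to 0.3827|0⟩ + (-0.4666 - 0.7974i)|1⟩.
(-0.4666 - 0.7974i)|0⟩ + 0.3827|1⟩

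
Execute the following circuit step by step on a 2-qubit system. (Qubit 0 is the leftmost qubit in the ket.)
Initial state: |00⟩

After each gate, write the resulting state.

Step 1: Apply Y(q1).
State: i|01⟩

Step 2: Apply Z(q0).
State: i|01⟩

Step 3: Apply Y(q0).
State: -|11⟩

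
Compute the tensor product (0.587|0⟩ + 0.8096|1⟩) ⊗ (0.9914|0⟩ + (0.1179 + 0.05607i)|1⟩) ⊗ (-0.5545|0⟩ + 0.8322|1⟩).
-0.3227|000⟩ + 0.4843|001⟩ + (-0.03838 - 0.01825i)|010⟩ + (0.05759 + 0.02739i)|011⟩ - 0.4451|100⟩ + 0.668|101⟩ + (-0.05293 - 0.02517i)|110⟩ + (0.07944 + 0.03778i)|111⟩

amp(|b₁b₂…⟩) = product of the factor amplitudes for bits b₁, b₂, …; only kets whose every factor amplitude is nonzero survive.
|000⟩: (0.587)(0.9914)(-0.5545) = -0.3227
|001⟩: (0.587)(0.9914)(0.8322) = 0.4843
|010⟩: (0.587)(0.1179 + 0.05607i)(-0.5545) = (-0.03838 - 0.01825i)
|011⟩: (0.587)(0.1179 + 0.05607i)(0.8322) = (0.05759 + 0.02739i)
|100⟩: (0.8096)(0.9914)(-0.5545) = -0.4451
|101⟩: (0.8096)(0.9914)(0.8322) = 0.668
|110⟩: (0.8096)(0.1179 + 0.05607i)(-0.5545) = (-0.05293 - 0.02517i)
|111⟩: (0.8096)(0.1179 + 0.05607i)(0.8322) = (0.07944 + 0.03778i)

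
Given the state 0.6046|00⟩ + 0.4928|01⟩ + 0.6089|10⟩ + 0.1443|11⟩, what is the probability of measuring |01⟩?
0.2429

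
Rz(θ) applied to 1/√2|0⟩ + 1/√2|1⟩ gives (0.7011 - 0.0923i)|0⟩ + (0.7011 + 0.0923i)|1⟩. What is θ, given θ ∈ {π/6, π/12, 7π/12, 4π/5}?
π/12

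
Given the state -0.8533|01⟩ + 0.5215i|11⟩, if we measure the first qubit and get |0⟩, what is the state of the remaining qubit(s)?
-|1⟩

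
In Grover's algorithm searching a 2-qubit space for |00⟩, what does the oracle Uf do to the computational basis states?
Uf|x⟩ = -|x⟩ if x = 00, else |x⟩ (phase flip on target)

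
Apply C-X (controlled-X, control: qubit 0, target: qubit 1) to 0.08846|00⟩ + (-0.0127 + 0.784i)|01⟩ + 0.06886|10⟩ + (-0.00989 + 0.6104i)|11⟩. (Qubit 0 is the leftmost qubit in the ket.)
0.08846|00⟩ + (-0.0127 + 0.784i)|01⟩ + (-0.00989 + 0.6104i)|10⟩ + 0.06886|11⟩

C-X leaves the control-|0⟩ kets |00⟩, |01⟩ unchanged and applies X to qubit 1 on the control-|1⟩ pair (|10⟩, |11⟩).
X = [[0, 1], [1, 0]].
With a = amp(|10⟩) = 0.06886 and b = amp(|11⟩) = (-0.00989 + 0.6104i):
new amp(|10⟩) = (1)·b = (-0.00989 + 0.6104i)
new amp(|11⟩) = (1)·a = 0.06886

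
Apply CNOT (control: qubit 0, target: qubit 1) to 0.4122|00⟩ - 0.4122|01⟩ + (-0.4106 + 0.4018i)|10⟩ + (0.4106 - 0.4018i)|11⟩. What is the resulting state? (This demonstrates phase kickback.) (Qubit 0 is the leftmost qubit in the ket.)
0.4122|00⟩ - 0.4122|01⟩ + (0.4106 - 0.4018i)|10⟩ + (-0.4106 + 0.4018i)|11⟩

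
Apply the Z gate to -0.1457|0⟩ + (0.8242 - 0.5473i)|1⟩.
-0.1457|0⟩ + (-0.8242 + 0.5473i)|1⟩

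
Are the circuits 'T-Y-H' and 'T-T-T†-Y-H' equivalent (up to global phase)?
Yes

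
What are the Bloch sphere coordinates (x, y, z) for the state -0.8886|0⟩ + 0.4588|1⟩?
(-0.8154, 0, 0.5791)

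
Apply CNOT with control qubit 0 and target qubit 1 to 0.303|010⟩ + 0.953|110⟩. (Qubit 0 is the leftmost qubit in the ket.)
0.303|010⟩ + 0.953|100⟩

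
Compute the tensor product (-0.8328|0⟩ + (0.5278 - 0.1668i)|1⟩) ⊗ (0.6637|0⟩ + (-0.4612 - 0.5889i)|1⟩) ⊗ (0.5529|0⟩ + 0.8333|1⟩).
-0.3056|000⟩ - 0.4606|001⟩ + (0.2124 + 0.2712i)|010⟩ + (0.3201 + 0.4087i)|011⟩ + (0.1937 - 0.06121i)|100⟩ + (0.2919 - 0.09225i)|101⟩ + (-0.1889 - 0.1293i)|110⟩ + (-0.2847 - 0.1949i)|111⟩

amp(|b₁b₂…⟩) = product of the factor amplitudes for bits b₁, b₂, …; only kets whose every factor amplitude is nonzero survive.
|000⟩: (-0.8328)(0.6637)(0.5529) = -0.3056
|001⟩: (-0.8328)(0.6637)(0.8333) = -0.4606
|010⟩: (-0.8328)(-0.4612 - 0.5889i)(0.5529) = (0.2124 + 0.2712i)
|011⟩: (-0.8328)(-0.4612 - 0.5889i)(0.8333) = (0.3201 + 0.4087i)
|100⟩: (0.5278 - 0.1668i)(0.6637)(0.5529) = (0.1937 - 0.06121i)
|101⟩: (0.5278 - 0.1668i)(0.6637)(0.8333) = (0.2919 - 0.09225i)
|110⟩: (0.5278 - 0.1668i)(-0.4612 - 0.5889i)(0.5529) = (-0.1889 - 0.1293i)
|111⟩: (0.5278 - 0.1668i)(-0.4612 - 0.5889i)(0.8333) = (-0.2847 - 0.1949i)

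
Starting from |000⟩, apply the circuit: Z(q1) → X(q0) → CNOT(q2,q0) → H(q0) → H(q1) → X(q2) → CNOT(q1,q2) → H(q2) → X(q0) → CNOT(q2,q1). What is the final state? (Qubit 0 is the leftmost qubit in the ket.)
-1/√8|000⟩ - 1/√8|001⟩ - 1/√8|010⟩ + 1/√8|011⟩ + 1/√8|100⟩ + 1/√8|101⟩ + 1/√8|110⟩ - 1/√8|111⟩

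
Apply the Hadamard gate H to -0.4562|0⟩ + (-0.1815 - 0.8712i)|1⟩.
(-0.4509 - 0.616i)|0⟩ + (-0.1942 + 0.616i)|1⟩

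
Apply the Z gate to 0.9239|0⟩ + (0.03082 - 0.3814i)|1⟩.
0.9239|0⟩ + (-0.03082 + 0.3814i)|1⟩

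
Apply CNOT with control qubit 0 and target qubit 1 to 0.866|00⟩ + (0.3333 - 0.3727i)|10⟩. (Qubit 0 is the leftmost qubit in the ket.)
0.866|00⟩ + (0.3333 - 0.3727i)|11⟩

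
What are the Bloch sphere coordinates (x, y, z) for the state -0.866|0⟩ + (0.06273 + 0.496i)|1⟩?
(-0.1086, -0.8591, 0.5)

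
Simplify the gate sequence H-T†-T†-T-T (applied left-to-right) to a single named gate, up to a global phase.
H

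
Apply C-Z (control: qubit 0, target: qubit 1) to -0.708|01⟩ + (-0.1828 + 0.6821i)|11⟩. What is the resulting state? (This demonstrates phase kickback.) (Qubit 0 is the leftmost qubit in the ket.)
-0.708|01⟩ + (0.1828 - 0.6821i)|11⟩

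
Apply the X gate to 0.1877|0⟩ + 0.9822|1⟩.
0.9822|0⟩ + 0.1877|1⟩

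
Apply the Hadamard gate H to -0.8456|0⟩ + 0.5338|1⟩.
-0.2205|0⟩ - 0.9754|1⟩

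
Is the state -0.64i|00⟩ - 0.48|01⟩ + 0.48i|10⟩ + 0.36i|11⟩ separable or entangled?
Entangled

Writing the state as a|00⟩ + b|01⟩ + c|10⟩ + d|11⟩, it is a product state iff ad − bc = 0.
Here (a, b, c, d) = (-0.64i, -0.48, 0.48i, 0.36i): ad − bc = (-0.64i)(0.36i) − (-0.48)(0.48i) = (0.2304 + 0.2304i) ≠ 0, so the state is entangled.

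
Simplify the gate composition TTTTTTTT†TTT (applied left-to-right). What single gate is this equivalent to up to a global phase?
T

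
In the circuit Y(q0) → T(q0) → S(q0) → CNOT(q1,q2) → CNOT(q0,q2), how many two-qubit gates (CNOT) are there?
2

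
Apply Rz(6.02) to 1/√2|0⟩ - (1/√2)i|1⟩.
(-0.701 - 0.09278i)|0⟩ + (0.09278 + 0.701i)|1⟩

Rz(6.02) = [[e^(−iθ/2), 0], [0, e^(iθ/2)]] with e^(±iθ/2) = cos(θ/2) ± i·sin(θ/2); θ = 6.02, cos(θ/2) ≈ -0.991354, sin(θ/2) ≈ 0.131213.
With a = amp(|0⟩) = 1/√2 and b = amp(|1⟩) = -(1/√2)i:
new amp(|0⟩) = (-0.991354 - 0.131213i)·a = (-0.701 - 0.09278i)
new amp(|1⟩) = (-0.991354 + 0.131213i)·b = (0.09278 + 0.701i)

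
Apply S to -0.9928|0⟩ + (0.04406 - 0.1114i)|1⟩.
-0.9928|0⟩ + (0.1114 + 0.04406i)|1⟩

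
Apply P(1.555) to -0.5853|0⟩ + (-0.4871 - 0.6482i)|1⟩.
-0.5853|0⟩ + (0.6404 - 0.4973i)|1⟩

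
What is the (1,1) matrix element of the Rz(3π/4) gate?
(0.3827 + 0.9239i)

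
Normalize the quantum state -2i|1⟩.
-i|1⟩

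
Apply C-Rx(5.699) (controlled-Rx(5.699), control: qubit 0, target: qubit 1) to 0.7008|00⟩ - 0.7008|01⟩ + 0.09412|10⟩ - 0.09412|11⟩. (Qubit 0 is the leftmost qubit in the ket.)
0.7008|00⟩ - 0.7008|01⟩ + (-0.09013 + 0.0271i)|10⟩ + (0.09013 - 0.0271i)|11⟩

C-Rx(5.699) leaves the control-|0⟩ kets |00⟩, |01⟩ unchanged and applies Rx(5.699) to qubit 1 on the control-|1⟩ pair (|10⟩, |11⟩).
Rx(5.699) = [[cos(θ/2), −i·sin(θ/2)], [−i·sin(θ/2), cos(θ/2)]]; θ = 5.699, cos(θ/2) ≈ -0.957643, sin(θ/2) ≈ 0.287957.
With a = amp(|10⟩) = 0.09412 and b = amp(|11⟩) = -0.09412:
new amp(|10⟩) = (-0.957643)·a + (-0.287957i)·b = (-0.09013 + 0.0271i)
new amp(|11⟩) = (-0.287957i)·a + (-0.957643)·b = (0.09013 - 0.0271i)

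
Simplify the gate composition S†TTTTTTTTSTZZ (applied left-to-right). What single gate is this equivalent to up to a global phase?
T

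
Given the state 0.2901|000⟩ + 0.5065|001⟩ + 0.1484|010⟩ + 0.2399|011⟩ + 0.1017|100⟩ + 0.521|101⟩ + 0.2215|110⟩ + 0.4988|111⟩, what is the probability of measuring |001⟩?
0.2565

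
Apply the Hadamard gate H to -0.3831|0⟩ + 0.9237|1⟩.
0.3823|0⟩ - 0.924|1⟩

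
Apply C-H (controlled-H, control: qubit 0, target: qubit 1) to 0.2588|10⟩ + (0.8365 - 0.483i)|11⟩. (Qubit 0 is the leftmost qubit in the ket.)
(0.7745 - 0.3415i)|10⟩ + (-0.4085 + 0.3415i)|11⟩

C-H leaves the control-|0⟩ kets |00⟩, |01⟩ unchanged and applies H to qubit 1 on the control-|1⟩ pair (|10⟩, |11⟩).
H = [[1/√2, 1/√2], [1/√2, -1/√2]].
With a = amp(|10⟩) = 0.2588 and b = amp(|11⟩) = (0.8365 - 0.483i):
new amp(|10⟩) = (1/√2)·a + (1/√2)·b = (0.7745 - 0.3415i)
new amp(|11⟩) = (1/√2)·a + (-1/√2)·b = (-0.4085 + 0.3415i)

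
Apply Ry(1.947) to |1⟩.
-0.8269|0⟩ + 0.5624|1⟩

Ry(1.947) = [[cos(θ/2), −sin(θ/2)], [sin(θ/2), cos(θ/2)]]; θ = 1.947, cos(θ/2) ≈ 0.562409, sin(θ/2) ≈ 0.826859.
With a = amp(|0⟩) = 0 and b = amp(|1⟩) = 1:
new amp(|0⟩) = (0.562409)·a + (-0.826859)·b = -0.8269
new amp(|1⟩) = (0.826859)·a + (0.562409)·b = 0.5624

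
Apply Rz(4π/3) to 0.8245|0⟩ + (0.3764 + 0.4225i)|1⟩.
(-0.4123 - 0.714i)|0⟩ + (-0.5541 + 0.1147i)|1⟩

Rz(4π/3) = [[e^(−iθ/2), 0], [0, e^(iθ/2)]] with e^(±iθ/2) = cos(θ/2) ± i·sin(θ/2); θ = 4π/3, cos(θ/2) ≈ -0.5, sin(θ/2) ≈ 0.866025.
With a = amp(|0⟩) = 0.8245 and b = amp(|1⟩) = (0.3764 + 0.4225i):
new amp(|0⟩) = (-0.5 - 0.866025i)·a = (-0.4123 - 0.714i)
new amp(|1⟩) = (-0.5 + 0.866025i)·b = (-0.5541 + 0.1147i)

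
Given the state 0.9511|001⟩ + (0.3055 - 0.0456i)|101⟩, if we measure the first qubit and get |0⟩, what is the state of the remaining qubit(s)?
|01⟩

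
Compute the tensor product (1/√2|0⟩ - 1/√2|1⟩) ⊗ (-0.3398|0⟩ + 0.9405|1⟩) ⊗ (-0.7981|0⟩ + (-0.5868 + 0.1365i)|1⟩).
0.1918|000⟩ + (0.141 - 0.0328i)|001⟩ - 0.5308|010⟩ + (-0.3902 + 0.09078i)|011⟩ - 0.1918|100⟩ + (-0.141 + 0.0328i)|101⟩ + 0.5308|110⟩ + (0.3902 - 0.09078i)|111⟩

amp(|b₁b₂…⟩) = product of the factor amplitudes for bits b₁, b₂, …; only kets whose every factor amplitude is nonzero survive.
|000⟩: (1/√2)(-0.3398)(-0.7981) = 0.1918
|001⟩: (1/√2)(-0.3398)(-0.5868 + 0.1365i) = (0.141 - 0.0328i)
|010⟩: (1/√2)(0.9405)(-0.7981) = -0.5308
|011⟩: (1/√2)(0.9405)(-0.5868 + 0.1365i) = (-0.3902 + 0.09078i)
|100⟩: (-1/√2)(-0.3398)(-0.7981) = -0.1918
|101⟩: (-1/√2)(-0.3398)(-0.5868 + 0.1365i) = (-0.141 + 0.0328i)
|110⟩: (-1/√2)(0.9405)(-0.7981) = 0.5308
|111⟩: (-1/√2)(0.9405)(-0.5868 + 0.1365i) = (0.3902 - 0.09078i)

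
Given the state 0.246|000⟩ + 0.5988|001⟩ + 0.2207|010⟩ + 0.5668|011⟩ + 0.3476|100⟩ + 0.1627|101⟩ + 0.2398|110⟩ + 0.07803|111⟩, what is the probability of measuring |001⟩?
0.3586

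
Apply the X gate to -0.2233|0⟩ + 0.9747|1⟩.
0.9747|0⟩ - 0.2233|1⟩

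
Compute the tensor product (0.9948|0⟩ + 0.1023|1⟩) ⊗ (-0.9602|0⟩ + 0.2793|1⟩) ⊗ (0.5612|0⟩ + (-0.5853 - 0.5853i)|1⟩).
-0.5361|000⟩ + (0.5591 + 0.5591i)|001⟩ + 0.1559|010⟩ + (-0.1626 - 0.1626i)|011⟩ - 0.05513|100⟩ + (0.05749 + 0.05749i)|101⟩ + 0.01603|110⟩ + (-0.01672 - 0.01672i)|111⟩

amp(|b₁b₂…⟩) = product of the factor amplitudes for bits b₁, b₂, …; only kets whose every factor amplitude is nonzero survive.
|000⟩: (0.9948)(-0.9602)(0.5612) = -0.5361
|001⟩: (0.9948)(-0.9602)(-0.5853 - 0.5853i) = (0.5591 + 0.5591i)
|010⟩: (0.9948)(0.2793)(0.5612) = 0.1559
|011⟩: (0.9948)(0.2793)(-0.5853 - 0.5853i) = (-0.1626 - 0.1626i)
|100⟩: (0.1023)(-0.9602)(0.5612) = -0.05513
|101⟩: (0.1023)(-0.9602)(-0.5853 - 0.5853i) = (0.05749 + 0.05749i)
|110⟩: (0.1023)(0.2793)(0.5612) = 0.01603
|111⟩: (0.1023)(0.2793)(-0.5853 - 0.5853i) = (-0.01672 - 0.01672i)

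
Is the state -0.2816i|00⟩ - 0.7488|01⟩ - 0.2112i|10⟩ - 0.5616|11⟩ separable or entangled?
Separable

Writing the state as a|00⟩ + b|01⟩ + c|10⟩ + d|11⟩, it is a product state iff ad − bc = 0.
Here (a, b, c, d) = (-0.2816i, -0.7488, -0.2112i, -0.5616): ad − bc = (-0.2816i)(-0.5616) − (-0.7488)(-0.2112i) = 0, so the state is separable.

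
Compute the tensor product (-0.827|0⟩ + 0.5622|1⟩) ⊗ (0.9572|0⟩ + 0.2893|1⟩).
-0.7916|00⟩ - 0.2393|01⟩ + 0.5381|10⟩ + 0.1626|11⟩

amp(|b₁b₂…⟩) = product of the factor amplitudes for bits b₁, b₂, …; only kets whose every factor amplitude is nonzero survive.
|00⟩: (-0.827)(0.9572) = -0.7916
|01⟩: (-0.827)(0.2893) = -0.2393
|10⟩: (0.5622)(0.9572) = 0.5381
|11⟩: (0.5622)(0.2893) = 0.1626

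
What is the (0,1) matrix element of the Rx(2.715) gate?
-0.9773i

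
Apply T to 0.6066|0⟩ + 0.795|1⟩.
0.6066|0⟩ + (0.5621 + 0.5621i)|1⟩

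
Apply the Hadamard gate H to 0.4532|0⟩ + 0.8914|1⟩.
0.9508|0⟩ - 0.3099|1⟩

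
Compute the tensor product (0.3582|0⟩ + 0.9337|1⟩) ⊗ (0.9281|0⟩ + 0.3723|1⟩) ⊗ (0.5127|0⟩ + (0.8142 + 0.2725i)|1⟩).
0.1704|000⟩ + (0.2707 + 0.09059i)|001⟩ + 0.06837|010⟩ + (0.1086 + 0.03634i)|011⟩ + 0.4443|100⟩ + (0.7056 + 0.2361i)|101⟩ + 0.1782|110⟩ + (0.283 + 0.09473i)|111⟩

amp(|b₁b₂…⟩) = product of the factor amplitudes for bits b₁, b₂, …; only kets whose every factor amplitude is nonzero survive.
|000⟩: (0.3582)(0.9281)(0.5127) = 0.1704
|001⟩: (0.3582)(0.9281)(0.8142 + 0.2725i) = (0.2707 + 0.09059i)
|010⟩: (0.3582)(0.3723)(0.5127) = 0.06837
|011⟩: (0.3582)(0.3723)(0.8142 + 0.2725i) = (0.1086 + 0.03634i)
|100⟩: (0.9337)(0.9281)(0.5127) = 0.4443
|101⟩: (0.9337)(0.9281)(0.8142 + 0.2725i) = (0.7056 + 0.2361i)
|110⟩: (0.9337)(0.3723)(0.5127) = 0.1782
|111⟩: (0.9337)(0.3723)(0.8142 + 0.2725i) = (0.283 + 0.09473i)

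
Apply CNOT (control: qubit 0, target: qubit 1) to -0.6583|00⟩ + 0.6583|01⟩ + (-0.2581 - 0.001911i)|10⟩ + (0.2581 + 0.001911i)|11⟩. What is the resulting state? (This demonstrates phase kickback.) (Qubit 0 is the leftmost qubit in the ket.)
-0.6583|00⟩ + 0.6583|01⟩ + (0.2581 + 0.001911i)|10⟩ + (-0.2581 - 0.001911i)|11⟩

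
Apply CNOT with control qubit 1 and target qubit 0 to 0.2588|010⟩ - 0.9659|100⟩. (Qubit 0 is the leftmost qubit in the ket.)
-0.9659|100⟩ + 0.2588|110⟩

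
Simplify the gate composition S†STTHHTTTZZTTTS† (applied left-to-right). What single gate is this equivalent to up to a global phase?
S†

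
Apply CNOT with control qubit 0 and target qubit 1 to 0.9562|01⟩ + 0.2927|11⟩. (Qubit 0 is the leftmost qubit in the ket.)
0.9562|01⟩ + 0.2927|10⟩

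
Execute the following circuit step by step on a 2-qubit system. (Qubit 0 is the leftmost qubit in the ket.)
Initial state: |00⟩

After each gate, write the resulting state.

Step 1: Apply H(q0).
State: 1/√2|00⟩ + 1/√2|10⟩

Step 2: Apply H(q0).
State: |00⟩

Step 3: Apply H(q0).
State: 1/√2|00⟩ + 1/√2|10⟩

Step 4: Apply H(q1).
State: 1/2|00⟩ + 1/2|01⟩ + 1/2|10⟩ + 1/2|11⟩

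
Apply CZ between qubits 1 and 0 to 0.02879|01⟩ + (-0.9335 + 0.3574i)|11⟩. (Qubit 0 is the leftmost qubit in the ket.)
0.02879|01⟩ + (0.9335 - 0.3574i)|11⟩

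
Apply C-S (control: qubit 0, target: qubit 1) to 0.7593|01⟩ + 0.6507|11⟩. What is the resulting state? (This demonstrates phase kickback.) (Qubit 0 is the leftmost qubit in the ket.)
0.7593|01⟩ + 0.6507i|11⟩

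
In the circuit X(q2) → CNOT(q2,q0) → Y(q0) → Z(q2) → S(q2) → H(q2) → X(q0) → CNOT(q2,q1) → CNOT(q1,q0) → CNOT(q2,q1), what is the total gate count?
10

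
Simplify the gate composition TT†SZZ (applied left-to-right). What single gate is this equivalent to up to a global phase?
S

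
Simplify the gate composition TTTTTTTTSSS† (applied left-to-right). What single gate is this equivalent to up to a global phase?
S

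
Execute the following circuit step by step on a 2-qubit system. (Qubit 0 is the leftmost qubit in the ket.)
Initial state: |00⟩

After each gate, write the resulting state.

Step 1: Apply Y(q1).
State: i|01⟩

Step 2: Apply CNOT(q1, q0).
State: i|11⟩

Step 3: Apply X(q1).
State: i|10⟩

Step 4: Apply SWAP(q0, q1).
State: i|01⟩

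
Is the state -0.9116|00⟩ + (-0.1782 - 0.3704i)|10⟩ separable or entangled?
Separable

Writing the state as a|00⟩ + b|01⟩ + c|10⟩ + d|11⟩, it is a product state iff ad − bc = 0.
Here (a, b, c, d) = (-0.9116, 0, (-0.1782 - 0.3704i), 0): ad − bc = (-0.9116)(0) − (0)(-0.1782 - 0.3704i) = 0, so the state is separable.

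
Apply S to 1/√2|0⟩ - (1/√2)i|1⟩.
1/√2|0⟩ + 1/√2|1⟩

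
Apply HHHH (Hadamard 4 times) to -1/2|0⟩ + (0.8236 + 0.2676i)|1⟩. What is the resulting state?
-1/2|0⟩ + (0.8236 + 0.2676i)|1⟩

H² = I, so an even number of Hadamards cancels: H^4 = I and the state is unchanged.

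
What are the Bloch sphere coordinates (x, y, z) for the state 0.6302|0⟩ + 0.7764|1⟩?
(0.9786, 0, -0.2056)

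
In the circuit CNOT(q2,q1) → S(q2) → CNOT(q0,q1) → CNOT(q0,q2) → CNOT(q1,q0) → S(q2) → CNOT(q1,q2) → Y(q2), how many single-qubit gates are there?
3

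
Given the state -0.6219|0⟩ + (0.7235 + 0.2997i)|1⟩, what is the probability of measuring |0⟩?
0.3868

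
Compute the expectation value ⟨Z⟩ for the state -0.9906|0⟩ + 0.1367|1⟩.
0.9626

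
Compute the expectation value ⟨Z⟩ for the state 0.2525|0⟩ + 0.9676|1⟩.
-0.8725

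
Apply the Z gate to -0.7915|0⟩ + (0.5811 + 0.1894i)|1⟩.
-0.7915|0⟩ + (-0.5811 - 0.1894i)|1⟩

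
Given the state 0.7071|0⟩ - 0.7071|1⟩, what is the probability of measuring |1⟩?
0.5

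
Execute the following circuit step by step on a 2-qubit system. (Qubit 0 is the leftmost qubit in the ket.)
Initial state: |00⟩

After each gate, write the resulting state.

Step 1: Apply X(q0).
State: |10⟩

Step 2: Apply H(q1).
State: 1/√2|10⟩ + 1/√2|11⟩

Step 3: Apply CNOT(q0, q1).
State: 1/√2|10⟩ + 1/√2|11⟩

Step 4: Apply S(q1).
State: 1/√2|10⟩ + (1/√2)i|11⟩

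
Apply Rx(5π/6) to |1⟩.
-0.9659i|0⟩ + 0.2588|1⟩

Rx(5π/6) = [[cos(θ/2), −i·sin(θ/2)], [−i·sin(θ/2), cos(θ/2)]]; θ = 5π/6, cos(θ/2) ≈ 0.258819, sin(θ/2) ≈ 0.965926.
With a = amp(|0⟩) = 0 and b = amp(|1⟩) = 1:
new amp(|0⟩) = (0.258819)·a + (-0.965926i)·b = -0.9659i
new amp(|1⟩) = (-0.965926i)·a + (0.258819)·b = 0.2588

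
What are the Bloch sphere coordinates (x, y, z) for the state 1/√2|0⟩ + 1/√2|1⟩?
(1, 0, 0)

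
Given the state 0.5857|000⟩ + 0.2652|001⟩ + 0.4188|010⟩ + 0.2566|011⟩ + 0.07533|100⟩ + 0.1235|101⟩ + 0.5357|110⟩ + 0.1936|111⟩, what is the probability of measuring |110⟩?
0.287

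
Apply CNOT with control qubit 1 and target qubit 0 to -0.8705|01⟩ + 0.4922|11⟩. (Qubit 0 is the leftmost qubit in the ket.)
0.4922|01⟩ - 0.8705|11⟩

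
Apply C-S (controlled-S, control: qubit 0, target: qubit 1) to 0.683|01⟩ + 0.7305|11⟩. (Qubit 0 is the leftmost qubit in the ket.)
0.683|01⟩ + 0.7305i|11⟩

C-S leaves the control-|0⟩ kets |00⟩, |01⟩ unchanged and applies S to qubit 1 on the control-|1⟩ pair (|10⟩, |11⟩).
S = [[1, 0], [0, i]].
With a = amp(|10⟩) = 0 and b = amp(|11⟩) = 0.7305:
new amp(|10⟩) = (1)·a = 0
new amp(|11⟩) = (i)·b = 0.7305i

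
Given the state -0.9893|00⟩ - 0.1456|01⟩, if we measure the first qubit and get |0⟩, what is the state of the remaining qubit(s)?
-0.9893|0⟩ - 0.1456|1⟩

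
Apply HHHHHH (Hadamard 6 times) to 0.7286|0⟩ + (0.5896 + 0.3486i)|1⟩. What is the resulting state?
0.7286|0⟩ + (0.5896 + 0.3486i)|1⟩

H² = I, so an even number of Hadamards cancels: H^6 = I and the state is unchanged.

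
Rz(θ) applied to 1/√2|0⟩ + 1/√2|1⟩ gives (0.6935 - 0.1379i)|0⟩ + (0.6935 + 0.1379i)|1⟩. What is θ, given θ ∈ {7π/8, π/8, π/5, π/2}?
π/8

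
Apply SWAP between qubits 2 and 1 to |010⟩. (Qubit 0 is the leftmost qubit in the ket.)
|001⟩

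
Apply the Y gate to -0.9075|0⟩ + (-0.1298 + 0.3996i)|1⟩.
(0.3996 + 0.1298i)|0⟩ - 0.9075i|1⟩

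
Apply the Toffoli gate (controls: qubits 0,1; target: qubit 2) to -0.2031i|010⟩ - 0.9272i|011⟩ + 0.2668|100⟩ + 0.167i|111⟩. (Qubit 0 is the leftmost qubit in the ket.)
-0.2031i|010⟩ - 0.9272i|011⟩ + 0.2668|100⟩ + 0.167i|110⟩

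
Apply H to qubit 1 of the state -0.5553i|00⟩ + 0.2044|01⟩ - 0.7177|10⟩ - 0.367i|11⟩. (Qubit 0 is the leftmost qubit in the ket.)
(0.1445 - 0.3927i)|00⟩ + (-0.1445 - 0.3927i)|01⟩ + (-0.5075 - 0.2595i)|10⟩ + (-0.5075 + 0.2595i)|11⟩

H on qubit 1 mixes each pair of kets that differ only in qubit 1: amplitudes (a, b) of (|…0…⟩, |…1…⟩) become ((a + b)/√2, (a − b)/√2). Kets absent from the input have amplitude 0.
(|00⟩, |01⟩): (a, b) = (-0.5553i, 0.2044) → ((0.1445 - 0.3927i), (-0.1445 - 0.3927i))
(|10⟩, |11⟩): (a, b) = (-0.7177, -0.367i) → ((-0.5075 - 0.2595i), (-0.5075 + 0.2595i))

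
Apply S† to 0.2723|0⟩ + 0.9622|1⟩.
0.2723|0⟩ - 0.9622i|1⟩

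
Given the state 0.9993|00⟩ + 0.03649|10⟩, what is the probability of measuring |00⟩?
0.9986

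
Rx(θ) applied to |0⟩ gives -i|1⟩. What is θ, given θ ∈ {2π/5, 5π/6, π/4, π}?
π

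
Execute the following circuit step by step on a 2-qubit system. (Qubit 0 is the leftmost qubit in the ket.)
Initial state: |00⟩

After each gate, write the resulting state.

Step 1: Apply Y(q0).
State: i|10⟩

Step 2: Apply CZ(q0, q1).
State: i|10⟩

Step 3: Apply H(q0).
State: (1/√2)i|00⟩ - (1/√2)i|10⟩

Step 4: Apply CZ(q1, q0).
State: (1/√2)i|00⟩ - (1/√2)i|10⟩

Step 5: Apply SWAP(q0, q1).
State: (1/√2)i|00⟩ - (1/√2)i|01⟩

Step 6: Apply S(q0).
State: (1/√2)i|00⟩ - (1/√2)i|01⟩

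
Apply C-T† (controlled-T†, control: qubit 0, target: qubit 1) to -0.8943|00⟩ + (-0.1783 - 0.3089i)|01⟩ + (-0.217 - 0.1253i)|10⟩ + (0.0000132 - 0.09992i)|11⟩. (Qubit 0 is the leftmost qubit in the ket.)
-0.8943|00⟩ + (-0.1783 - 0.3089i)|01⟩ + (-0.217 - 0.1253i)|10⟩ + (-0.07064 - 0.07066i)|11⟩

C-T† leaves the control-|0⟩ kets |00⟩, |01⟩ unchanged and applies T† to qubit 1 on the control-|1⟩ pair (|10⟩, |11⟩).
T† = [[1, 0], [0, (1/√2 - (1/√2)i)]].
With a = amp(|10⟩) = (-0.217 - 0.1253i) and b = amp(|11⟩) = (0.0000132 - 0.09992i):
new amp(|10⟩) = (1)·a = (-0.217 - 0.1253i)
new amp(|11⟩) = (1/√2 - (1/√2)i)·b = (-0.07064 - 0.07066i)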